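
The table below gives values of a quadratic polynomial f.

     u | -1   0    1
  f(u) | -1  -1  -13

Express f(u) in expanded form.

Write f(u) = au^2 + bu + c. Substituting each data point gives a linear system:
  a - b + c = -1
  c = -1
  a + b + c = -13
Solving the system yields a = -6, b = -6, c = -1.
So f(u) = -6u^2 - 6u - 1.
Check: f(-1) = -1. ✓

f(u) = -6u^2 - 6u - 1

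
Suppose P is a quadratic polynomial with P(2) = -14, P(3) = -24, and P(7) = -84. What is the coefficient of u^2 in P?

Write P(u) = au^2 + bu + c. Substituting each data point gives a linear system:
  4a + 2b + c = -14
  9a + 3b + c = -24
  49a + 7b + c = -84
Solving the system yields a = -1, b = -5, c = 0.
So P(u) = -u² - 5u.
The leading coefficient is -1.

-1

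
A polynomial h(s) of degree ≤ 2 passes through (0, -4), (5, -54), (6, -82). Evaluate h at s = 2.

-6

Using the Lagrange interpolation formula with nodes 0, 5, 6:
  L_0(s) = (s - 5)(s - 6) / 30
  L_1(s) = s(s - 6) / -5
  L_2(s) = s(s - 5) / 6
Then h(s) = -4·L_0(s) - 54·L_1(s) - 82·L_2(s).
Expanding and collecting terms gives h(s) = -3s² + 5s - 4.
Evaluating at s = 2: h(2) = -6.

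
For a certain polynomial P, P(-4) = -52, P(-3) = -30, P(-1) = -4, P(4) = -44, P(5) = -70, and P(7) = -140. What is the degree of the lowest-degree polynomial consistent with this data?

2

Divided differences on the nodes -4, -3, -1, 4, 5, 7:
  order 0: -52  -30  -4  -44  -70  -140
  order 1: 22  13  -8  -26  -35
  order 2: -3  -3  -3  -3
  order 3: 0  0  0
  order 4: 0  0
  order 5: 0
The order-2 divided differences are all -3 (nonzero) and every higher order vanishes, so the data lies on a polynomial of degree exactly 2.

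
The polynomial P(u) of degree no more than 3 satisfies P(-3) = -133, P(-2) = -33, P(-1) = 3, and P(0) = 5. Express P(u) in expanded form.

Write P(u) = au^3 + bu^2 + cu + d. Substituting each data point gives a linear system:
  -27a + 9b - 3c + d = -133
  -8a + 4b - 2c + d = -33
  -a + b - c + d = 3
  d = 5
Solving the system yields a = 5, b = -2, c = -5, d = 5.
So P(u) = 5u^3 - 2u^2 - 5u + 5.
Check: P(-1) = 3. ✓

P(u) = 5u^3 - 2u^2 - 5u + 5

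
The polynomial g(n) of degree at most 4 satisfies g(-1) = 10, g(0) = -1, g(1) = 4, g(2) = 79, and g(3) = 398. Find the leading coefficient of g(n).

Write g(n) = an^4 + bn^3 + cn^2 + dn + e. Substituting each data point gives a linear system:
  a - b + c - d + e = 10
  e = -1
  a + b + c + d + e = 4
  16a + 8b + 4c + 2d + e = 79
  81a + 27b + 9c + 3d + e = 398
Solving the system yields a = 5, b = -1, c = 3, d = -2, e = -1.
So g(n) = 5n^4 - n^3 + 3n^2 - 2n - 1.
The leading coefficient is 5.

5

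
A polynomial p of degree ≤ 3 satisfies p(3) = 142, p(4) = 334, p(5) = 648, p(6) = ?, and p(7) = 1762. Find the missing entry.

1114

The 4 known points determine the degree-3 polynomial uniquely.
Write p(s) = as^3 + bs^2 + cs + d. Substituting each data point gives a linear system:
  27a + 9b + 3c + d = 142
  64a + 16b + 4c + d = 334
  125a + 25b + 5c + d = 648
  343a + 49b + 7c + d = 1762
Solving the system yields a = 5, b = 1, c = 0, d = -2.
So p(s) = 5s^3 + s^2 - 2.
Then p(6) = 1114.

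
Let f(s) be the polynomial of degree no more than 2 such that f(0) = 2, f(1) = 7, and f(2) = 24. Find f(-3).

59

Write f(s) = as^2 + bs + c. Substituting each data point gives a linear system:
  c = 2
  a + b + c = 7
  4a + 2b + c = 24
Solving the system yields a = 6, b = -1, c = 2.
So f(s) = 6s^2 - s + 2.
Then f(-3) = 59.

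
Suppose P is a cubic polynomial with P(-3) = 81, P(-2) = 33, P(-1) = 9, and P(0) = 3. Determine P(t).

P(t) = -t^3 + 6t^2 + t + 3

Using the Lagrange interpolation formula with nodes -3, -2, -1, 0:
  L_0(t) = (t + 2)(t + 1)t / -6
  L_1(t) = (t + 3)(t + 1)t / 2
  L_2(t) = (t + 3)(t + 2)t / -2
  L_3(t) = (t + 3)(t + 2)(t + 1) / 6
Then P(t) = 81·L_0(t) + 33·L_1(t) + 9·L_2(t) + 3·L_3(t).
Expanding and collecting terms gives P(t) = -t³ + 6t² + t + 3.
Check: P(-3) = 81. ✓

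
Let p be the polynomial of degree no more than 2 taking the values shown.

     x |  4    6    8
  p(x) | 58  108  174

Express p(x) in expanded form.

Write p(x) = ax^2 + bx + c. Substituting each data point gives a linear system:
  16a + 4b + c = 58
  36a + 6b + c = 108
  64a + 8b + c = 174
Solving the system yields a = 2, b = 5, c = 6.
So p(x) = 2x^2 + 5x + 6.
Check: p(8) = 174. ✓

p(x) = 2x^2 + 5x + 6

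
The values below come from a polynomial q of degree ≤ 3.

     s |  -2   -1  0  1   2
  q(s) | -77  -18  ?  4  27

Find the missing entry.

The 4 known points determine the degree-3 polynomial uniquely.
Write q(s) = as^3 + bs^2 + cs + d. Substituting each data point gives a linear system:
  -8a + 4b - 2c + d = -77
  -a + b - c + d = -18
  a + b + c + d = 4
  8a + 4b + 2c + d = 27
Solving the system yields a = 5, b = -6, c = 6, d = -1.
So q(s) = 5s^3 - 6s^2 + 6s - 1.
Then q(0) = -1.

-1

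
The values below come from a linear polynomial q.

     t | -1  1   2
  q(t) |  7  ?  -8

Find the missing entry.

The 2 known points determine the degree-1 polynomial uniquely.
Write q(t) = at + b. Substituting each data point gives a linear system:
  -a + b = 7
  2a + b = -8
Solving the system yields a = -5, b = 2.
So q(t) = -5t + 2.
Then q(1) = -3.

-3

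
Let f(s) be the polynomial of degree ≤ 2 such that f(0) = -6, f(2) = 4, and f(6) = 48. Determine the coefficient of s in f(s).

3

Write f(s) = as^2 + bs + c. Substituting each data point gives a linear system:
  c = -6
  4a + 2b + c = 4
  36a + 6b + c = 48
Solving the system yields a = 1, b = 3, c = -6.
So f(s) = s² + 3s - 6.
The coefficient of s is 3.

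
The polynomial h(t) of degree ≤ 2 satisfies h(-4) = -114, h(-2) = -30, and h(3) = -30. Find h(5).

-114

Write h(t) = at^2 + bt + c. Substituting each data point gives a linear system:
  16a - 4b + c = -114
  4a - 2b + c = -30
  9a + 3b + c = -30
Solving the system yields a = -6, b = 6, c = 6.
So h(t) = -6t^2 + 6t + 6.
Then h(5) = -114.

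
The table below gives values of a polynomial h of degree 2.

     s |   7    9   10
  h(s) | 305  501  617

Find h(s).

h(s) = 6s^2 + 2s - 3

Write h(s) = as^2 + bs + c. Substituting each data point gives a linear system:
  49a + 7b + c = 305
  81a + 9b + c = 501
  100a + 10b + c = 617
Solving the system yields a = 6, b = 2, c = -3.
So h(s) = 6s² + 2s - 3.
Check: h(10) = 617. ✓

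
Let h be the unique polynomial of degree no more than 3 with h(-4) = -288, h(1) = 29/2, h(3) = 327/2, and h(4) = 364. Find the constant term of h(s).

6

Write h(s) = as^3 + bs^2 + cs + d. Substituting each data point gives a linear system:
  -64a + 16b - 4c + d = -288
  a + b + c + d = 29/2
  27a + 9b + 3c + d = 327/2
  64a + 16b + 4c + d = 364
Solving the system yields a = 5, b = 2, c = 3/2, d = 6.
So h(s) = 5s^3 + 2s^2 + (3/2)s + 6.
The constant term is 6.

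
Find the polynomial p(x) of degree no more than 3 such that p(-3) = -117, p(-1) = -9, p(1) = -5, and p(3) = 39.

p(x) = 3x^3 - 4x^2 - x - 3

Write p(x) = ax^3 + bx^2 + cx + d. Substituting each data point gives a linear system:
  -27a + 9b - 3c + d = -117
  -a + b - c + d = -9
  a + b + c + d = -5
  27a + 9b + 3c + d = 39
Solving the system yields a = 3, b = -4, c = -1, d = -3.
So p(x) = 3x³ - 4x² - x - 3.
Check: p(1) = -5. ✓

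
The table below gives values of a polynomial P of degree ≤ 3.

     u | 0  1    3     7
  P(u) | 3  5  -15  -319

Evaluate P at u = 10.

Write P(u) = au^3 + bu^2 + cu + d. Substituting each data point gives a linear system:
  d = 3
  a + b + c + d = 5
  27a + 9b + 3c + d = -15
  343a + 49b + 7c + d = -319
Solving the system yields a = -1, b = 0, c = 3, d = 3.
So P(u) = -u³ + 3u + 3.
Then P(10) = -967.

-967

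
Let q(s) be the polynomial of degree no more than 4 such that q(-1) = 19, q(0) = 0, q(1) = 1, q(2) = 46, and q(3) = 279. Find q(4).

964

Write q(s) = as^4 + bs^3 + cs^2 + ds + e. Substituting each data point gives a linear system:
  a - b + c - d + e = 19
  e = 0
  a + b + c + d + e = 1
  16a + 8b + 4c + 2d + e = 46
  81a + 27b + 9c + 3d + e = 279
Solving the system yields a = 5, b = -6, c = 5, d = -3, e = 0.
So q(s) = 5s^4 - 6s^3 + 5s^2 - 3s.
Then q(4) = 964.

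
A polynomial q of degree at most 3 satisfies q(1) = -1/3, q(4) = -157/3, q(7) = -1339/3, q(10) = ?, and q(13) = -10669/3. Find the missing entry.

On equispaced nodes a degree-3 polynomial has vanishing fourth forward difference, so
  q(1) - 4·q(4) + 6·q(7) - 4·q(10) + q(13) = 0.
Substituting the known values and solving for q(10):
  -4·q(10) = 18076/3
  q(10) = -4519/3.

-4519/3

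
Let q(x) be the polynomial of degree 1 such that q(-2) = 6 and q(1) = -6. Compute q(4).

-18

Using the Lagrange interpolation formula with nodes -2, 1:
  L_0(x) = (x - 1) / -3
  L_1(x) = (x + 2) / 3
Then q(x) = 6·L_0(x) - 6·L_1(x).
Expanding and collecting terms gives q(x) = -4x - 2.
Evaluating at x = 4: q(4) = -18.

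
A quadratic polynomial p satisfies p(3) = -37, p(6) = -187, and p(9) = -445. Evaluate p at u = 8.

Forward differences of the values at u = 3, 6, 9:
  p  : -37  -187  -445
  Δ  : -150  -258
  Δ^2: -108
The second differences are constant, confirming degree 2.
Interpolating (Newton forward form) and evaluating at u = 8 gives p(8) = -347.

-347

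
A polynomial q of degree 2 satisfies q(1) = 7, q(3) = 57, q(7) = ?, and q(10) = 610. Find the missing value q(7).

The 3 known points determine the degree-2 polynomial uniquely.
Write q(u) = au^2 + bu + c. Substituting each data point gives a linear system:
  a + b + c = 7
  9a + 3b + c = 57
  100a + 10b + c = 610
Solving the system yields a = 6, b = 1, c = 0.
So q(u) = 6u^2 + u.
Then q(7) = 301.

301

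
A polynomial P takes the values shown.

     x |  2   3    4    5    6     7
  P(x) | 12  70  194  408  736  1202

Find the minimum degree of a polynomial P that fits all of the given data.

Forward differences of the values at x = 2, 3, 4, 5, 6, 7:
  P  : 12  70  194  408  736  1202
  Δ  : 58  124  214  328  466
  Δ^2: 66  90  114  138
  Δ^3: 24  24  24
  Δ^4: 0  0
  Δ^5: 0
The third differences are constant (24) and nonzero, while all higher differences vanish, so the minimal degree is 3.

3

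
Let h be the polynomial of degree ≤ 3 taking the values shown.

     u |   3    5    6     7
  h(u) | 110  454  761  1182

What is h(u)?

Write h(u) = au^3 + bu^2 + cu + d. Substituting each data point gives a linear system:
  27a + 9b + 3c + d = 110
  125a + 25b + 5c + d = 454
  216a + 36b + 6c + d = 761
  343a + 49b + 7c + d = 1182
Solving the system yields a = 3, b = 3, c = 1, d = -1.
So h(u) = 3u³ + 3u² + u - 1.
Check: h(6) = 761. ✓

h(u) = 3u^3 + 3u^2 + u - 1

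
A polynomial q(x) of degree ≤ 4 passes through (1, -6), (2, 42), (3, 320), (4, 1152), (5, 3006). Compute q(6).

Using the Lagrange interpolation formula with nodes 1, 2, 3, 4, 5:
  L_0(x) = (x - 2)(x - 3)(x - 4)(x - 5) / 24
  L_1(x) = (x - 1)(x - 3)(x - 4)(x - 5) / -6
  L_2(x) = (x - 1)(x - 2)(x - 4)(x - 5) / 4
  L_3(x) = (x - 1)(x - 2)(x - 3)(x - 5) / -6
  L_4(x) = (x - 1)(x - 2)(x - 3)(x - 4) / 24
Then q(x) = -6·L_0(x) + 42·L_1(x) + 320·L_2(x) + 1152·L_3(x) + 3006·L_4(x).
Expanding and collecting terms gives q(x) = 6x^4 - 6x^3 + x^2 - 3x - 4.
Evaluating at x = 6: q(6) = 6494.

6494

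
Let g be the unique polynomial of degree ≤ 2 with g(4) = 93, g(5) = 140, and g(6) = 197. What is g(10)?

525

Forward differences of the values at s = 4, 5, 6:
  g  : 93  140  197
  Δ  : 47  57
  Δ^2: 10
The second differences are constant, confirming degree 2.
Interpolating (Newton forward form) and evaluating at s = 10 gives g(10) = 525.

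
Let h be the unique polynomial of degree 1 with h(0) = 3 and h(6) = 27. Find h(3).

Using the Lagrange interpolation formula with nodes 0, 6:
  L_0(t) = (t - 6) / -6
  L_1(t) = t / 6
Then h(t) = 3·L_0(t) + 27·L_1(t).
Expanding and collecting terms gives h(t) = 4t + 3.
Evaluating at t = 3: h(3) = 15.

15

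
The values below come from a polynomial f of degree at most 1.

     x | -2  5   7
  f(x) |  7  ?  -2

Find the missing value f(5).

0

The 2 known points determine the degree-1 polynomial uniquely.
Write f(x) = ax + b. Substituting each data point gives a linear system:
  -2a + b = 7
  7a + b = -2
Solving the system yields a = -1, b = 5.
So f(x) = -x + 5.
Then f(5) = 0.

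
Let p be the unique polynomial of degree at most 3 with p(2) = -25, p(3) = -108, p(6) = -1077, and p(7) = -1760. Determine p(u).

Write p(u) = au^3 + bu^2 + cu + d. Substituting each data point gives a linear system:
  8a + 4b + 2c + d = -25
  27a + 9b + 3c + d = -108
  216a + 36b + 6c + d = -1077
  343a + 49b + 7c + d = -1760
Solving the system yields a = -6, b = 6, c = 1, d = -3.
So p(u) = -6u^3 + 6u^2 + u - 3.
Check: p(3) = -108. ✓

p(u) = -6u^3 + 6u^2 + u - 3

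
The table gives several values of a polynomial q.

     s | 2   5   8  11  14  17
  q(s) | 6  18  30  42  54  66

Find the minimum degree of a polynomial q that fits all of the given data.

1

Forward differences of the values at s = 2, 5, 8, 11, 14, 17:
  q  : 6  18  30  42  54  66
  Δ  : 12  12  12  12  12
  Δ^2: 0  0  0  0
  Δ^3: 0  0  0
  Δ^4: 0  0
  Δ^5: 0
The first differences are constant (12) and nonzero, while all higher differences vanish, so the minimal degree is 1.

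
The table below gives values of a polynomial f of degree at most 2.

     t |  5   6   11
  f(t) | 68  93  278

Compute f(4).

47

Using the Lagrange interpolation formula with nodes 5, 6, 11:
  L_0(t) = (t - 6)(t - 11) / 6
  L_1(t) = (t - 5)(t - 11) / -5
  L_2(t) = (t - 5)(t - 6) / 30
Then f(t) = 68·L_0(t) + 93·L_1(t) + 278·L_2(t).
Expanding and collecting terms gives f(t) = 2t^2 + 3t + 3.
Evaluating at t = 4: f(4) = 47.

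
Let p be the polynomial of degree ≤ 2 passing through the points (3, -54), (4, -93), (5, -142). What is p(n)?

Write p(n) = an^2 + bn + c. Substituting each data point gives a linear system:
  9a + 3b + c = -54
  16a + 4b + c = -93
  25a + 5b + c = -142
Solving the system yields a = -5, b = -4, c = 3.
So p(n) = -5n² - 4n + 3.
Check: p(4) = -93. ✓

p(n) = -5n^2 - 4n + 3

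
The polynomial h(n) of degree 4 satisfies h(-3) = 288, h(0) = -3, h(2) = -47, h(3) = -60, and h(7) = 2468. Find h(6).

Write h(n) = an^4 + bn^3 + cn^2 + dn + e. Substituting each data point gives a linear system:
  81a - 27b + 9c - 3d + e = 288
  e = -3
  16a + 8b + 4c + 2d + e = -47
  81a + 27b + 9c + 3d + e = -60
  2401a + 343b + 49c + 7d + e = 2468
Solving the system yields a = 2, b = -6, c = -5, d = -4, e = -3.
So h(n) = 2n^4 - 6n^3 - 5n^2 - 4n - 3.
Then h(6) = 1089.

1089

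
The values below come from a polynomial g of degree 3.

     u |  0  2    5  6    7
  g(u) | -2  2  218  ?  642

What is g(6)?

394

The 4 known points determine the degree-3 polynomial uniquely.
Write g(u) = au^3 + bu^2 + cu + d. Substituting each data point gives a linear system:
  d = -2
  8a + 4b + 2c + d = 2
  125a + 25b + 5c + d = 218
  343a + 49b + 7c + d = 642
Solving the system yields a = 2, b = 0, c = -6, d = -2.
So g(u) = 2u^3 - 6u - 2.
Then g(6) = 394.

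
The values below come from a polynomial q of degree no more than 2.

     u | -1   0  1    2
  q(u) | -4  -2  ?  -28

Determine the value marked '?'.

The 3 known points determine the degree-2 polynomial uniquely.
Write q(u) = au^2 + bu + c. Substituting each data point gives a linear system:
  a - b + c = -4
  c = -2
  4a + 2b + c = -28
Solving the system yields a = -5, b = -3, c = -2.
So q(u) = -5u^2 - 3u - 2.
Then q(1) = -10.

-10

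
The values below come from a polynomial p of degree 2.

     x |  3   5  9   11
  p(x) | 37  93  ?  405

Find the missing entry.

The 3 known points determine the degree-2 polynomial uniquely.
Write p(x) = ax^2 + bx + c. Substituting each data point gives a linear system:
  9a + 3b + c = 37
  25a + 5b + c = 93
  121a + 11b + c = 405
Solving the system yields a = 3, b = 4, c = -2.
So p(x) = 3x^2 + 4x - 2.
Then p(9) = 277.

277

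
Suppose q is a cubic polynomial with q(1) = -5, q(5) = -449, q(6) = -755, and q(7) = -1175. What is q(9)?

-2429

Using the Lagrange interpolation formula with nodes 1, 5, 6, 7:
  L_0(x) = (x - 5)(x - 6)(x - 7) / -120
  L_1(x) = (x - 1)(x - 6)(x - 7) / 8
  L_2(x) = (x - 1)(x - 5)(x - 7) / -5
  L_3(x) = (x - 1)(x - 5)(x - 6) / 12
Then q(x) = -5·L_0(x) - 449·L_1(x) - 755·L_2(x) - 1175·L_3(x).
Expanding and collecting terms gives q(x) = -3x³ - 3x² + 1.
Evaluating at x = 9: q(9) = -2429.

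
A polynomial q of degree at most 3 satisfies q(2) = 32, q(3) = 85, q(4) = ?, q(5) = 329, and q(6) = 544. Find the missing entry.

On equispaced nodes a degree-3 polynomial has vanishing fourth forward difference, so
  q(2) - 4·q(3) + 6·q(4) - 4·q(5) + q(6) = 0.
Substituting the known values and solving for q(4):
  6·q(4) = 1080
  q(4) = 180.

180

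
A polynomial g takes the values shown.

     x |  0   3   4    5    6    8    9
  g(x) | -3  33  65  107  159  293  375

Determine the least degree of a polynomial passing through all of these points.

Divided differences on the nodes 0, 3, 4, 5, 6, 8, 9:
  order 0: -3  33  65  107  159  293  375
  order 1: 12  32  42  52  67  82
  order 2: 5  5  5  5  5
  order 3: 0  0  0  0
  order 4: 0  0  0
  order 5: 0  0
  order 6: 0
The order-2 divided differences are all 5 (nonzero) and every higher order vanishes, so the data lies on a polynomial of degree exactly 2.

2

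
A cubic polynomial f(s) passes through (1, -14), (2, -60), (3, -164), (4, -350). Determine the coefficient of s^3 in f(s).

Write f(s) = as^3 + bs^2 + cs + d. Substituting each data point gives a linear system:
  a + b + c + d = -14
  8a + 4b + 2c + d = -60
  27a + 9b + 3c + d = -164
  64a + 16b + 4c + d = -350
Solving the system yields a = -4, b = -5, c = -3, d = -2.
So f(s) = -4s^3 - 5s^2 - 3s - 2.
The leading coefficient is -4.

-4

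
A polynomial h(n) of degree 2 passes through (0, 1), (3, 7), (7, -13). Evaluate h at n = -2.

Using the Lagrange interpolation formula with nodes 0, 3, 7:
  L_0(n) = (n - 3)(n - 7) / 21
  L_1(n) = n(n - 7) / -12
  L_2(n) = n(n - 3) / 28
Then h(n) = 1·L_0(n) + 7·L_1(n) - 13·L_2(n).
Expanding and collecting terms gives h(n) = -n^2 + 5n + 1.
Evaluating at n = -2: h(-2) = -13.

-13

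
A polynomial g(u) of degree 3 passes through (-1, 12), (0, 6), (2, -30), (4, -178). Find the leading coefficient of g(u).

Write g(u) = au^3 + bu^2 + cu + d. Substituting each data point gives a linear system:
  -a + b - c + d = 12
  d = 6
  8a + 4b + 2c + d = -30
  64a + 16b + 4c + d = -178
Solving the system yields a = -2, b = -2, c = -6, d = 6.
So g(u) = -2u³ - 2u² - 6u + 6.
The leading coefficient is -2.

-2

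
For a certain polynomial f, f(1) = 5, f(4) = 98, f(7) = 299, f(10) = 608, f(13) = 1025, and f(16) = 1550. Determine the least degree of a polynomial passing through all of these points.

Forward differences of the values at s = 1, 4, 7, 10, 13, 16:
  f  : 5  98  299  608  1025  1550
  Δ  : 93  201  309  417  525
  Δ^2: 108  108  108  108
  Δ^3: 0  0  0
  Δ^4: 0  0
  Δ^5: 0
The second differences are constant (108) and nonzero, while all higher differences vanish, so the minimal degree is 2.

2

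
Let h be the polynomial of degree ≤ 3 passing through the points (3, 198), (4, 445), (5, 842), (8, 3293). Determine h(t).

Using the Lagrange interpolation formula with nodes 3, 4, 5, 8:
  L_0(t) = (t - 4)(t - 5)(t - 8) / -10
  L_1(t) = (t - 3)(t - 5)(t - 8) / 4
  L_2(t) = (t - 3)(t - 4)(t - 8) / -6
  L_3(t) = (t - 3)(t - 4)(t - 5) / 60
Then h(t) = 198·L_0(t) + 445·L_1(t) + 842·L_2(t) + 3293·L_3(t).
Expanding and collecting terms gives h(t) = 6t^3 + 3t^2 + 4t - 3.
Check: h(4) = 445. ✓

h(t) = 6t^3 + 3t^2 + 4t - 3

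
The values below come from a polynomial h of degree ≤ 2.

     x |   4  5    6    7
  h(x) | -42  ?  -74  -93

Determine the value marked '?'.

-57

On equispaced nodes a degree-2 polynomial has vanishing third forward difference, so
  - h(4) + 3·h(5) - 3·h(6) + h(7) = 0.
Substituting the known values and solving for h(5):
  3·h(5) = -171
  h(5) = -57.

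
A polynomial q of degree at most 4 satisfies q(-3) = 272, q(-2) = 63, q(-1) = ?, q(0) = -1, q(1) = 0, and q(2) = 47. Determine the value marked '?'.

On equispaced nodes a degree-4 polynomial has vanishing fifth forward difference, so
  - q(-3) + 5·q(-2) - 10·q(-1) + 10·q(0) - 5·q(1) + q(2) = 0.
Substituting the known values and solving for q(-1):
  -10·q(-1) = -80
  q(-1) = 8.

8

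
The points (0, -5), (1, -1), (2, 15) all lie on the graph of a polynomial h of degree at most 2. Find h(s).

Write h(s) = as^2 + bs + c. Substituting each data point gives a linear system:
  c = -5
  a + b + c = -1
  4a + 2b + c = 15
Solving the system yields a = 6, b = -2, c = -5.
So h(s) = 6s² - 2s - 5.
Check: h(1) = -1. ✓

h(s) = 6s^2 - 2s - 5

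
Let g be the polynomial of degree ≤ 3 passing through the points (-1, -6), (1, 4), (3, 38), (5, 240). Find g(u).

g(u) = 3u^3 - 6u^2 + 2u + 5

Using the Lagrange interpolation formula with nodes -1, 1, 3, 5:
  L_0(u) = (u - 1)(u - 3)(u - 5) / -48
  L_1(u) = (u + 1)(u - 3)(u - 5) / 16
  L_2(u) = (u + 1)(u - 1)(u - 5) / -16
  L_3(u) = (u + 1)(u - 1)(u - 3) / 48
Then g(u) = -6·L_0(u) + 4·L_1(u) + 38·L_2(u) + 240·L_3(u).
Expanding and collecting terms gives g(u) = 3u³ - 6u² + 2u + 5.
Check: g(-1) = -6. ✓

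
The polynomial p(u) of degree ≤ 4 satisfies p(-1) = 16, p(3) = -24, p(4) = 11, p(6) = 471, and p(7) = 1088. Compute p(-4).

Using the Lagrange interpolation formula with nodes -1, 3, 4, 6, 7:
  L_0(u) = (u - 3)(u - 4)(u - 6)(u - 7) / 1120
  L_1(u) = (u + 1)(u - 4)(u - 6)(u - 7) / -48
  L_2(u) = (u + 1)(u - 3)(u - 6)(u - 7) / 30
  L_3(u) = (u + 1)(u - 3)(u - 4)(u - 7) / -42
  L_4(u) = (u + 1)(u - 3)(u - 4)(u - 6) / 96
Then p(u) = 16·L_0(u) - 24·L_1(u) + 11·L_2(u) + 471·L_3(u) + 1088·L_4(u).
Expanding and collecting terms gives p(u) = u^4 - 4u^3 + 2u^2 - 6u + 3.
Evaluating at u = -4: p(-4) = 571.

571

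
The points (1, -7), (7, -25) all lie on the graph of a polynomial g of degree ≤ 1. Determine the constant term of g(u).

Write g(u) = au + b. Substituting each data point gives a linear system:
  a + b = -7
  7a + b = -25
Solving the system yields a = -3, b = -4.
So g(u) = -3u - 4.
The constant term is -4.

-4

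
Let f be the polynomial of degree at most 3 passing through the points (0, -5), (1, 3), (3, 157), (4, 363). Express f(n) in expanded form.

Using the Lagrange interpolation formula with nodes 0, 1, 3, 4:
  L_0(n) = (n - 1)(n - 3)(n - 4) / -12
  L_1(n) = n(n - 3)(n - 4) / 6
  L_2(n) = n(n - 1)(n - 4) / -6
  L_3(n) = n(n - 1)(n - 3) / 12
Then f(n) = -5·L_0(n) + 3·L_1(n) + 157·L_2(n) + 363·L_3(n).
Expanding and collecting terms gives f(n) = 5n³ + 3n² - 5.
Check: f(3) = 157. ✓

f(n) = 5n^3 + 3n^2 - 5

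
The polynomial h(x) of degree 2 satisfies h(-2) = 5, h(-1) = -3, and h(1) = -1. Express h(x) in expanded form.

h(x) = 3x^2 + x - 5

Using the Lagrange interpolation formula with nodes -2, -1, 1:
  L_0(x) = (x + 1)(x - 1) / 3
  L_1(x) = (x + 2)(x - 1) / -2
  L_2(x) = (x + 2)(x + 1) / 6
Then h(x) = 5·L_0(x) - 3·L_1(x) - 1·L_2(x).
Expanding and collecting terms gives h(x) = 3x^2 + x - 5.
Check: h(1) = -1. ✓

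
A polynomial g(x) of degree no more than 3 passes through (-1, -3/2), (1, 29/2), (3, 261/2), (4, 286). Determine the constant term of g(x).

Write g(x) = ax^3 + bx^2 + cx + d. Substituting each data point gives a linear system:
  -a + b - c + d = -3/2
  a + b + c + d = 29/2
  27a + 9b + 3c + d = 261/2
  64a + 16b + 4c + d = 286
Solving the system yields a = 4, b = 1/2, c = 4, d = 6.
So g(x) = 4x^3 + (1/2)x^2 + 4x + 6.
The constant term is 6.

6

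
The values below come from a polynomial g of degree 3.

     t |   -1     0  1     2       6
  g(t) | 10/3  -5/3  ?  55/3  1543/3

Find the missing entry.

The 4 known points determine the degree-3 polynomial uniquely.
Write g(t) = at^3 + bt^2 + ct + d. Substituting each data point gives a linear system:
  -a + b - c + d = 10/3
  d = -5/3
  8a + 4b + 2c + d = 55/3
  216a + 36b + 6c + d = 1543/3
Solving the system yields a = 2, b = 3, c = -4, d = -5/3.
So g(t) = 2t³ + 3t² - 4t - 5/3.
Then g(1) = -2/3.

-2/3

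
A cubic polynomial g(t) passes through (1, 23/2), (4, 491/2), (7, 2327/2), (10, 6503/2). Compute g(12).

Forward differences of the values at t = 1, 4, 7, 10:
  g  : 23/2  491/2  2327/2  6503/2
  Δ  : 234  918  2088
  Δ^2: 684  1170
  Δ^3: 486
The third differences are constant, confirming degree 3.
Interpolating (Newton forward form) and evaluating at t = 12 gives g(12) = 11067/2.

11067/2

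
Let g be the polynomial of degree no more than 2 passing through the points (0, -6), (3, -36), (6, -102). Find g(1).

Forward differences of the values at s = 0, 3, 6:
  g  : -6  -36  -102
  Δ  : -30  -66
  Δ^2: -36
The second differences are constant, confirming degree 2.
Interpolating (Newton forward form) and evaluating at s = 1 gives g(1) = -12.

-12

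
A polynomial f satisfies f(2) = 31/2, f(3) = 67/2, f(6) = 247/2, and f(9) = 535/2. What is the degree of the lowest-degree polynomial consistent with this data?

Divided differences on the nodes 2, 3, 6, 9:
  order 0: 31/2  67/2  247/2  535/2
  order 1: 18  30  48
  order 2: 3  3
  order 3: 0
The order-2 divided differences are all 3 (nonzero) and every higher order vanishes, so the data lies on a polynomial of degree exactly 2.

2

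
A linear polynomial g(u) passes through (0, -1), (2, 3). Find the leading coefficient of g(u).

2

Write g(u) = au + b. Substituting each data point gives a linear system:
  b = -1
  2a + b = 3
Solving the system yields a = 2, b = -1.
So g(u) = 2u - 1.
The leading coefficient is 2.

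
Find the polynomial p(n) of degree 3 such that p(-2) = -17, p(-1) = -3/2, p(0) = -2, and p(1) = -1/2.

Using the Lagrange interpolation formula with nodes -2, -1, 0, 1:
  L_0(n) = (n + 1)n(n - 1) / -6
  L_1(n) = (n + 2)n(n - 1) / 2
  L_2(n) = (n + 2)(n + 1)(n - 1) / -2
  L_3(n) = (n + 2)(n + 1)n / 6
Then p(n) = -17·L_0(n) - 3/2·L_1(n) - 2·L_2(n) - 1/2·L_3(n).
Expanding and collecting terms gives p(n) = 3n^3 + n^2 - (5/2)n - 2.
Check: p(0) = -2. ✓

p(n) = 3n^3 + n^2 - (5/2)n - 2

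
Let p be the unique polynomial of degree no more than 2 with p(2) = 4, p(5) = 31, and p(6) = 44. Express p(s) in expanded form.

p(s) = s^2 + 2s - 4

Write p(s) = as^2 + bs + c. Substituting each data point gives a linear system:
  4a + 2b + c = 4
  25a + 5b + c = 31
  36a + 6b + c = 44
Solving the system yields a = 1, b = 2, c = -4.
So p(s) = s^2 + 2s - 4.
Check: p(5) = 31. ✓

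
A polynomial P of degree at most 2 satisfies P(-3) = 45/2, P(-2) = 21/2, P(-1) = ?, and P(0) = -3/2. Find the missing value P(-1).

On equispaced nodes a degree-2 polynomial has vanishing third forward difference, so
  - P(-3) + 3·P(-2) - 3·P(-1) + P(0) = 0.
Substituting the known values and solving for P(-1):
  -3·P(-1) = -15/2
  P(-1) = 5/2.

5/2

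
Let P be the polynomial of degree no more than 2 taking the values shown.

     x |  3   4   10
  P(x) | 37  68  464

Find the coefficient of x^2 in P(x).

5

Write P(x) = ax^2 + bx + c. Substituting each data point gives a linear system:
  9a + 3b + c = 37
  16a + 4b + c = 68
  100a + 10b + c = 464
Solving the system yields a = 5, b = -4, c = 4.
So P(x) = 5x² - 4x + 4.
The leading coefficient is 5.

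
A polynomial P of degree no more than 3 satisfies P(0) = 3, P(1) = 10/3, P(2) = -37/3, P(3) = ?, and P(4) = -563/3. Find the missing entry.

On equispaced nodes a degree-3 polynomial has vanishing fourth forward difference, so
  P(0) - 4·P(1) + 6·P(2) - 4·P(3) + P(4) = 0.
Substituting the known values and solving for P(3):
  -4·P(3) = 272
  P(3) = -68.

-68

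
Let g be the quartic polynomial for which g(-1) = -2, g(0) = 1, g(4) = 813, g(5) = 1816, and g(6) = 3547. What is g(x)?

Using the Lagrange interpolation formula with nodes -1, 0, 4, 5, 6:
  L_0(x) = x(x - 4)(x - 5)(x - 6) / 210
  L_1(x) = (x + 1)(x - 4)(x - 5)(x - 6) / -120
  L_2(x) = (x + 1)x(x - 5)(x - 6) / 40
  L_3(x) = (x + 1)x(x - 4)(x - 6) / -30
  L_4(x) = (x + 1)x(x - 4)(x - 5) / 84
Then g(x) = -2·L_0(x) + 1·L_1(x) + 813·L_2(x) + 1816·L_3(x) + 3547·L_4(x).
Expanding and collecting terms gives g(x) = 2x^4 + 4x^3 + 2x^2 + 3x + 1.
Check: g(5) = 1816. ✓

g(x) = 2x^4 + 4x^3 + 2x^2 + 3x + 1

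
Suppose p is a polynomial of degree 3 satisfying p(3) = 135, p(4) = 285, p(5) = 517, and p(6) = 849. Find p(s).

p(s) = 3s^3 + 5s^2 + 4s - 3

Using the Lagrange interpolation formula with nodes 3, 4, 5, 6:
  L_0(s) = (s - 4)(s - 5)(s - 6) / -6
  L_1(s) = (s - 3)(s - 5)(s - 6) / 2
  L_2(s) = (s - 3)(s - 4)(s - 6) / -2
  L_3(s) = (s - 3)(s - 4)(s - 5) / 6
Then p(s) = 135·L_0(s) + 285·L_1(s) + 517·L_2(s) + 849·L_3(s).
Expanding and collecting terms gives p(s) = 3s^3 + 5s^2 + 4s - 3.
Check: p(3) = 135. ✓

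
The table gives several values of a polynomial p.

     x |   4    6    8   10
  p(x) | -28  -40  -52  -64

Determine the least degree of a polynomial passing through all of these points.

Forward differences of the values at x = 4, 6, 8, 10:
  p  : -28  -40  -52  -64
  Δ  : -12  -12  -12
  Δ^2: 0  0
  Δ^3: 0
The first differences are constant (-12) and nonzero, while all higher differences vanish, so the minimal degree is 1.

1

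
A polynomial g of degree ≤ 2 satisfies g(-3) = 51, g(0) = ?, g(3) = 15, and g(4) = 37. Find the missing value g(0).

-3

The 3 known points determine the degree-2 polynomial uniquely.
Write g(u) = au^2 + bu + c. Substituting each data point gives a linear system:
  9a - 3b + c = 51
  9a + 3b + c = 15
  16a + 4b + c = 37
Solving the system yields a = 4, b = -6, c = -3.
So g(u) = 4u² - 6u - 3.
Then g(0) = -3.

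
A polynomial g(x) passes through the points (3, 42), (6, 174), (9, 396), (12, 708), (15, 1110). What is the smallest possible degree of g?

Forward differences of the values at x = 3, 6, 9, 12, 15:
  g  : 42  174  396  708  1110
  Δ  : 132  222  312  402
  Δ^2: 90  90  90
  Δ^3: 0  0
  Δ^4: 0
The second differences are constant (90) and nonzero, while all higher differences vanish, so the minimal degree is 2.

2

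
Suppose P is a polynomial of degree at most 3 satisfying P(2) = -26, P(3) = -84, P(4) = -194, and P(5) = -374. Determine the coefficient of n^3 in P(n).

-3

Write P(n) = an^3 + bn^2 + cn + d. Substituting each data point gives a linear system:
  8a + 4b + 2c + d = -26
  27a + 9b + 3c + d = -84
  64a + 16b + 4c + d = -194
  125a + 25b + 5c + d = -374
Solving the system yields a = -3, b = 1, c = -6, d = 6.
So P(n) = -3n^3 + n^2 - 6n + 6.
The leading coefficient is -3.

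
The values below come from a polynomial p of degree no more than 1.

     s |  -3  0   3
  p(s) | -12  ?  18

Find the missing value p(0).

The 2 known points determine the degree-1 polynomial uniquely.
Write p(s) = as + b. Substituting each data point gives a linear system:
  -3a + b = -12
  3a + b = 18
Solving the system yields a = 5, b = 3.
So p(s) = 5s + 3.
Then p(0) = 3.

3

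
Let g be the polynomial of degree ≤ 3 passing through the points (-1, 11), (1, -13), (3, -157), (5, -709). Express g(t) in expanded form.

Using the Lagrange interpolation formula with nodes -1, 1, 3, 5:
  L_0(t) = (t - 1)(t - 3)(t - 5) / -48
  L_1(t) = (t + 1)(t - 3)(t - 5) / 16
  L_2(t) = (t + 1)(t - 1)(t - 5) / -16
  L_3(t) = (t + 1)(t - 1)(t - 3) / 48
Then g(t) = 11·L_0(t) - 13·L_1(t) - 157·L_2(t) - 709·L_3(t).
Expanding and collecting terms gives g(t) = -6t³ + 3t² - 6t - 4.
Check: g(-1) = 11. ✓

g(t) = -6t^3 + 3t^2 - 6t - 4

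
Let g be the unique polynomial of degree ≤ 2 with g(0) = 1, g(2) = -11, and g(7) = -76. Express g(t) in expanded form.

g(t) = -t^2 - 4t + 1

Write g(t) = at^2 + bt + c. Substituting each data point gives a linear system:
  c = 1
  4a + 2b + c = -11
  49a + 7b + c = -76
Solving the system yields a = -1, b = -4, c = 1.
So g(t) = -t^2 - 4t + 1.
Check: g(2) = -11. ✓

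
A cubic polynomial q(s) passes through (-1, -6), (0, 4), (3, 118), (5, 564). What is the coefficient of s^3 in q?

5

Write q(s) = as^3 + bs^2 + cs + d. Substituting each data point gives a linear system:
  -a + b - c + d = -6
  d = 4
  27a + 9b + 3c + d = 118
  125a + 25b + 5c + d = 564
Solving the system yields a = 5, b = -3, c = 2, d = 4.
So q(s) = 5s³ - 3s² + 2s + 4.
The leading coefficient is 5.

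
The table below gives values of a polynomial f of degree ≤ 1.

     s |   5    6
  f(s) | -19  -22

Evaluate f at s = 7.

Using the Lagrange interpolation formula with nodes 5, 6:
  L_0(s) = (s - 6) / -1
  L_1(s) = (s - 5) / 1
Then f(s) = -19·L_0(s) - 22·L_1(s).
Expanding and collecting terms gives f(s) = -3s - 4.
Evaluating at s = 7: f(7) = -25.

-25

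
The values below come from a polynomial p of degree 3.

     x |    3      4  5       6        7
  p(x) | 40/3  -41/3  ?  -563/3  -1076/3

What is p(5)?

The 4 known points determine the degree-3 polynomial uniquely.
Write p(x) = ax^3 + bx^2 + cx + d. Substituting each data point gives a linear system:
  27a + 9b + 3c + d = 40/3
  64a + 16b + 4c + d = -41/3
  216a + 36b + 6c + d = -563/3
  343a + 49b + 7c + d = -1076/3
Solving the system yields a = -2, b = 6, c = 5, d = -5/3.
So p(x) = -2x³ + 6x² + 5x - 5/3.
Then p(5) = -230/3.

-230/3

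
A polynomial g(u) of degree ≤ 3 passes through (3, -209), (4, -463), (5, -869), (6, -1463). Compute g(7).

Forward differences of the values at u = 3, 4, 5, 6:
  g  : -209  -463  -869  -1463
  Δ  : -254  -406  -594
  Δ^2: -152  -188
  Δ^3: -36
The third differences are constant, confirming degree 3.
Interpolating (Newton forward form) and evaluating at u = 7 gives g(7) = -2281.

-2281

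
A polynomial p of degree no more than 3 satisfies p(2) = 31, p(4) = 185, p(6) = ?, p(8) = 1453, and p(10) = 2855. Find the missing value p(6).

611

The 4 known points determine the degree-3 polynomial uniquely.
Write p(x) = ax^3 + bx^2 + cx + d. Substituting each data point gives a linear system:
  8a + 4b + 2c + d = 31
  64a + 16b + 4c + d = 185
  512a + 64b + 8c + d = 1453
  1000a + 100b + 10c + d = 2855
Solving the system yields a = 3, b = -2, c = 5, d = 5.
So p(x) = 3x³ - 2x² + 5x + 5.
Then p(6) = 611.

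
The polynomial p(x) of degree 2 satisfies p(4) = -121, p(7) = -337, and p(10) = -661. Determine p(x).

Write p(x) = ax^2 + bx + c. Substituting each data point gives a linear system:
  16a + 4b + c = -121
  49a + 7b + c = -337
  100a + 10b + c = -661
Solving the system yields a = -6, b = -6, c = -1.
So p(x) = -6x^2 - 6x - 1.
Check: p(7) = -337. ✓

p(x) = -6x^2 - 6x - 1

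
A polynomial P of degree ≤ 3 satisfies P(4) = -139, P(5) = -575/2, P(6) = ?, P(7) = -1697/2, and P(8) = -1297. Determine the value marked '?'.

The 4 known points determine the degree-3 polynomial uniquely.
Write P(s) = as^3 + bs^2 + cs + d. Substituting each data point gives a linear system:
  64a + 16b + 4c + d = -139
  125a + 25b + 5c + d = -575/2
  343a + 49b + 7c + d = -1697/2
  512a + 64b + 8c + d = -1297
Solving the system yields a = -3, b = 4, c = -3/2, d = -5.
So P(s) = -3s^3 + 4s^2 - (3/2)s - 5.
Then P(6) = -518.

-518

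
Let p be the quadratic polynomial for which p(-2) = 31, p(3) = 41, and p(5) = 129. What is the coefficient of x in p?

Write p(x) = ax^2 + bx + c. Substituting each data point gives a linear system:
  4a - 2b + c = 31
  9a + 3b + c = 41
  25a + 5b + c = 129
Solving the system yields a = 6, b = -4, c = -1.
So p(x) = 6x^2 - 4x - 1.
The coefficient of x is -4.

-4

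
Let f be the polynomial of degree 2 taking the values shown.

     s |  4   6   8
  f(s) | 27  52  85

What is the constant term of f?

1

Write f(s) = as^2 + bs + c. Substituting each data point gives a linear system:
  16a + 4b + c = 27
  36a + 6b + c = 52
  64a + 8b + c = 85
Solving the system yields a = 1, b = 5/2, c = 1.
So f(s) = s^2 + (5/2)s + 1.
The constant term is 1.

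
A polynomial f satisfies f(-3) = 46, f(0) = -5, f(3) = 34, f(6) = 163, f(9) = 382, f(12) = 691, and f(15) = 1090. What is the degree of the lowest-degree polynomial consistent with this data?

2

Forward differences of the values at s = -3, 0, 3, 6, 9, 12, 15:
  f  : 46  -5  34  163  382  691  1090
  Δ  : -51  39  129  219  309  399
  Δ^2: 90  90  90  90  90
  Δ^3: 0  0  0  0
  Δ^4: 0  0  0
  Δ^5: 0  0
  Δ^6: 0
The second differences are constant (90) and nonzero, while all higher differences vanish, so the minimal degree is 2.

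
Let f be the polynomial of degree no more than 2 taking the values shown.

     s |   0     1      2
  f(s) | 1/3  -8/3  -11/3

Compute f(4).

Write f(s) = as^2 + bs + c. Substituting each data point gives a linear system:
  c = 1/3
  a + b + c = -8/3
  4a + 2b + c = -11/3
Solving the system yields a = 1, b = -4, c = 1/3.
So f(s) = s² - 4s + 1/3.
Then f(4) = 1/3.

1/3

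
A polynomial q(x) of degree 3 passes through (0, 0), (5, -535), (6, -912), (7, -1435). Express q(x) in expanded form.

q(x) = -4x^3 - x^2 - 2x

Using the Lagrange interpolation formula with nodes 0, 5, 6, 7:
  L_0(x) = (x - 5)(x - 6)(x - 7) / -210
  L_1(x) = x(x - 6)(x - 7) / 10
  L_2(x) = x(x - 5)(x - 7) / -6
  L_3(x) = x(x - 5)(x - 6) / 14
Then q(x) = 0·L_0(x) - 535·L_1(x) - 912·L_2(x) - 1435·L_3(x).
Expanding and collecting terms gives q(x) = -4x³ - x² - 2x.
Check: q(0) = 0. ✓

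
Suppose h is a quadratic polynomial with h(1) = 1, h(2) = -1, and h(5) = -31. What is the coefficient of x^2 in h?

-2

Write h(x) = ax^2 + bx + c. Substituting each data point gives a linear system:
  a + b + c = 1
  4a + 2b + c = -1
  25a + 5b + c = -31
Solving the system yields a = -2, b = 4, c = -1.
So h(x) = -2x^2 + 4x - 1.
The leading coefficient is -2.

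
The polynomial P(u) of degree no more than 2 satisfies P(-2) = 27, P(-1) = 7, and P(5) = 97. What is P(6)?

147

Write P(u) = au^2 + bu + c. Substituting each data point gives a linear system:
  4a - 2b + c = 27
  a - b + c = 7
  25a + 5b + c = 97
Solving the system yields a = 5, b = -5, c = -3.
So P(u) = 5u² - 5u - 3.
Then P(6) = 147.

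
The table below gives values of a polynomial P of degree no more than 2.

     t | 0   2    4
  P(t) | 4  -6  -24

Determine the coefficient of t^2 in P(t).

-1

Write P(t) = at^2 + bt + c. Substituting each data point gives a linear system:
  c = 4
  4a + 2b + c = -6
  16a + 4b + c = -24
Solving the system yields a = -1, b = -3, c = 4.
So P(t) = -t² - 3t + 4.
The leading coefficient is -1.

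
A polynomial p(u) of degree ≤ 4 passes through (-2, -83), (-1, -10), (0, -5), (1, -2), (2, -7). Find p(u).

p(u) = -3u^4 + 5u^3 + 2u^2 - u - 5

Write p(u) = au^4 + bu^3 + cu^2 + du + e. Substituting each data point gives a linear system:
  16a - 8b + 4c - 2d + e = -83
  a - b + c - d + e = -10
  e = -5
  a + b + c + d + e = -2
  16a + 8b + 4c + 2d + e = -7
Solving the system yields a = -3, b = 5, c = 2, d = -1, e = -5.
So p(u) = -3u⁴ + 5u³ + 2u² - u - 5.
Check: p(1) = -2. ✓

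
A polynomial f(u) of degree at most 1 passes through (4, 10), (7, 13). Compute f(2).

Write f(u) = au + b. Substituting each data point gives a linear system:
  4a + b = 10
  7a + b = 13
Solving the system yields a = 1, b = 6.
So f(u) = u + 6.
Then f(2) = 8.

8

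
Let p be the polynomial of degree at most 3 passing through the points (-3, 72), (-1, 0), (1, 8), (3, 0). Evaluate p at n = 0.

Write p(n) = an^3 + bn^2 + cn + d. Substituting each data point gives a linear system:
  -27a + 9b - 3c + d = 72
  -a + b - c + d = 0
  a + b + c + d = 8
  27a + 9b + 3c + d = 0
Solving the system yields a = -2, b = 4, c = 6, d = 0.
So p(n) = -2n³ + 4n² + 6n.
Then p(0) = 0.

0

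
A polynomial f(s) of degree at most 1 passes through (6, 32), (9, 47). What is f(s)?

f(s) = 5s + 2

Write f(s) = as + b. Substituting each data point gives a linear system:
  6a + b = 32
  9a + b = 47
Solving the system yields a = 5, b = 2.
So f(s) = 5s + 2.
Check: f(6) = 32. ✓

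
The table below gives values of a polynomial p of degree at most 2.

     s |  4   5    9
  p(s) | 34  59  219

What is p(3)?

Write p(s) = as^2 + bs + c. Substituting each data point gives a linear system:
  16a + 4b + c = 34
  25a + 5b + c = 59
  81a + 9b + c = 219
Solving the system yields a = 3, b = -2, c = -6.
So p(s) = 3s² - 2s - 6.
Then p(3) = 15.

15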